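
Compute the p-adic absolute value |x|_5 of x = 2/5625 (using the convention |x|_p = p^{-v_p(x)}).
|2/5625|_5 = 625

Step 1 — compute v_5(x) by factoring powers of 5 out of the numerator and denominator: v_5(2/5625) = -4. Step 2 — apply |x|_p = p^{-v_p(x)} = 5^{4} = 625.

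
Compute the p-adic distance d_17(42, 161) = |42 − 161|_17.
d_17(42, 161) = 1/17

Step 1 — x − y = 42 − 161 = -119. Step 2 — v_17(-119) = 1 (factor: -119 = −(17^1 · 7); the sign does not affect v_p). Step 3 — |x − y|_17 = 17^{-1} = 1/17.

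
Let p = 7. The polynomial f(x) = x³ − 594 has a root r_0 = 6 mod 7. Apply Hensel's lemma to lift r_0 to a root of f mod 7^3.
r_2 = 279 (mod 343)

Hensel: r_{i+1} = r_i − f(r_i)/f′(r_i) mod 7^{i+2}, where f′(x) = 3x². Iterate:
  r_0 = 6 (mod 7)
  r_1 = 34 (mod 49)
  r_2 = 279 (mod 343)
Final: r = 279 with f(r) ≡ 0 mod 7^3.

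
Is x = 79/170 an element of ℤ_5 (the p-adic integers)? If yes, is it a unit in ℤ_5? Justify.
x ∉ ℤ_5 (v_5(x) = -1 < 0)

ℤ_5 = {x ∈ ℚ_5 : v_5(x) ≥ 0} and ℤ_5^× = {x ∈ ℤ_5 : v_5(x) = 0}. Here v_5(79/170) = v_5(num) − v_5(den) = -1; compare against these criteria.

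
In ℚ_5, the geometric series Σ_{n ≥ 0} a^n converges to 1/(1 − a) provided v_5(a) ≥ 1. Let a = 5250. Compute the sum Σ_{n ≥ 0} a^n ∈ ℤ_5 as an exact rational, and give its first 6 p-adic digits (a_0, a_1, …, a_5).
Σ a^n = 1/(1 − a) = -1/5249;  first 6 digits = (1, 0, 0, 2, 3, 1)

v_5(a) = 3 ≥ 1, so the series converges in ℤ_5 to 1/(1 − a) = 1/(1 − 5250) = -1/5249. Expand this rational in ℤ_5: compute digits iteratively via d_i = x_i mod 5, x_{i+1} = (x_i − d_i)/5. The first 6 digits are (1, 0, 0, 2, 3, 1).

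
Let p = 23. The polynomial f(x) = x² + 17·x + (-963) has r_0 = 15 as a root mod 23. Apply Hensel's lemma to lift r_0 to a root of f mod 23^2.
r_1 = 498 (mod 529)

Hensel: r_{i+1} = r_i − f(r_i)·(f′(r_i))^{-1} mod 23^{i+2}, f′(x) = 2x + 17. Iterate:
  r_0 = 15 (mod 23)
  r_1 = 498 (mod 529)
Final: r = 498 satisfies f(r) ≡ 0 mod 23^2.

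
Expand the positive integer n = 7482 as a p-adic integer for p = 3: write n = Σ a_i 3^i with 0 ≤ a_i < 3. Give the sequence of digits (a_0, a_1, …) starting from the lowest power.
(a_0, a_1, …) = (0, 1, 0, 1, 2, 0, 1, 0, 1)

Repeated division by 3 gives the digits low-to-high: 7482 = 1·3^1 + 1·3^3 + 2·3^4 + 1·3^6 + 1·3^8. Digit sequence: (0, 1, 0, 1, 2, 0, 1, 0, 1).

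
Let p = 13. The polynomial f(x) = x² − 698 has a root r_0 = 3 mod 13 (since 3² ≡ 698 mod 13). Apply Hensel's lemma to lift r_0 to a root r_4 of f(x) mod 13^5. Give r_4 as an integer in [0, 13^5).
r_4 = 58958 (mod 371293)

Hensel's recurrence: r_{i+1} = r_i − f(r_i)·(f′(r_i))^{-1} mod 13^{i+2}, with f′(x) = 2x. Iterate:
  r_0 = 3 (mod 13)
  r_1 = 146 (mod 169)
  r_2 = 1836 (mod 2197)
  r_3 = 1836 (mod 28561)
  r_4 = 58958 (mod 371293)
Final: r_4 = 58958, and one checks f(r_4) ≡ 0 mod 13^5.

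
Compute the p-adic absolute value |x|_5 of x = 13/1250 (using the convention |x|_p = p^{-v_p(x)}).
|13/1250|_5 = 625

Step 1 — compute v_5(x) by factoring powers of 5 out of the numerator and denominator: v_5(13/1250) = -4. Step 2 — apply |x|_p = p^{-v_p(x)} = 5^{4} = 625.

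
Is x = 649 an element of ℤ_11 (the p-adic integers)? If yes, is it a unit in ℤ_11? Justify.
x ∈ ℤ_11 but not a unit; v_11(x) = 1 > 0

ℤ_11 = {x ∈ ℚ_11 : v_11(x) ≥ 0} and ℤ_11^× = {x ∈ ℤ_11 : v_11(x) = 0}. Here v_11(649) = v_11(num) − v_11(den) = 1; compare against these criteria.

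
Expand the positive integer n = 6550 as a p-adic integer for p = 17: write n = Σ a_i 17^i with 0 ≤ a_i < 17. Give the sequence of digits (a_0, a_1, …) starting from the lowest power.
(a_0, a_1, …) = (5, 11, 5, 1)

Repeated division by 17 gives the digits low-to-high: 6550 = 5 + 11·17^1 + 5·17^2 + 1·17^3. Digit sequence: (5, 11, 5, 1).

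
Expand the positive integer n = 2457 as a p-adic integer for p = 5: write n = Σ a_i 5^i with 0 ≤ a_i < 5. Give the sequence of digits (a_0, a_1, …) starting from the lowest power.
(a_0, a_1, …) = (2, 1, 3, 4, 3)

Repeated division by 5 gives the digits low-to-high: 2457 = 2 + 1·5^1 + 3·5^2 + 4·5^3 + 3·5^4. Digit sequence: (2, 1, 3, 4, 3).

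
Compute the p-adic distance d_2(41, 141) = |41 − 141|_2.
d_2(41, 141) = 1/4

Step 1 — x − y = 41 − 141 = -100. Step 2 — v_2(-100) = 2 (factor: -100 = −(2^2 · 25); the sign does not affect v_p). Step 3 — |x − y|_2 = 2^{-2} = 1/4.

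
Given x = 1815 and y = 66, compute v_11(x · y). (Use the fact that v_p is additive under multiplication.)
v_11(119790) = 3

v_p(x) = 2 (factor: 1815 = 11^2 · 15); v_p(y) = 1 (factor: 66 = 11^1 · 6). Additivity: v_p(xy) = v_p(x) + v_p(y) = 2 + 1 = 3. (Direct check: xy = 119790 = 11^3 · (90).)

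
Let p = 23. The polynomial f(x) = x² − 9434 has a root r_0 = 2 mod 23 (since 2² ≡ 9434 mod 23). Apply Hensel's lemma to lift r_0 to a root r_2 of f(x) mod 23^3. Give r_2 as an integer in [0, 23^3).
r_2 = 5269 (mod 12167)

Hensel's recurrence: r_{i+1} = r_i − f(r_i)·(f′(r_i))^{-1} mod 23^{i+2}, with f′(x) = 2x. Iterate:
  r_0 = 2 (mod 23)
  r_1 = 508 (mod 529)
  r_2 = 5269 (mod 12167)
Final: r_2 = 5269, and one checks f(r_2) ≡ 0 mod 23^3.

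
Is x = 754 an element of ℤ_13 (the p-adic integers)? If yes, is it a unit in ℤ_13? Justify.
x ∈ ℤ_13 but not a unit; v_13(x) = 1 > 0

ℤ_13 = {x ∈ ℚ_13 : v_13(x) ≥ 0} and ℤ_13^× = {x ∈ ℤ_13 : v_13(x) = 0}. Here v_13(754) = v_13(num) − v_13(den) = 1; compare against these criteria.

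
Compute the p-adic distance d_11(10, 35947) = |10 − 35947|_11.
d_11(10, 35947) = 1/1331

Step 1 — x − y = 10 − 35947 = -35937. Step 2 — v_11(-35937) = 3 (factor: -35937 = −(11^3 · 27); the sign does not affect v_p). Step 3 — |x − y|_11 = 11^{-3} = 1/1331.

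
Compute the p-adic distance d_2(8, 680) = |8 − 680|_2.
d_2(8, 680) = 1/32

Step 1 — x − y = 8 − 680 = -672. Step 2 — v_2(-672) = 5 (factor: -672 = −(2^5 · 21); the sign does not affect v_p). Step 3 — |x − y|_2 = 2^{-5} = 1/32.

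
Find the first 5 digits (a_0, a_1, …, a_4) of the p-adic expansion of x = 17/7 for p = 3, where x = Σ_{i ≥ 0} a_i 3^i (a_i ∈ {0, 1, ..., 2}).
(a_0, …, a_4) = (2, 1, 1, 0, 2)

v_3(17/7) = 0 (numerator and denominator both coprime to 3), so x ∈ ℤ_3^×. Compute digits iteratively via a_i = x_i mod 3, x_{i+1} = (x_i − a_i)/3, with x_0 = x:
  x_0 = 17/7;  a_0 = 2;  x_1 = (x_0 − 2)/3 = 1/7
  x_1 = 1/7;  a_1 = 1;  x_2 = (x_1 − 1)/3 = -2/7
  x_2 = -2/7;  a_2 = 1;  x_3 = (x_2 − 1)/3 = -3/7
  x_3 = -3/7;  a_3 = 0;  x_4 = (x_3 − 0)/3 = -1/7
  x_4 = -1/7;  a_4 = 2;  x_5 = (x_4 − 2)/3 = -5/7
Digits: (2, 1, 1, 0, 2).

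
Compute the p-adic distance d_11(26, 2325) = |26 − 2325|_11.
d_11(26, 2325) = 1/121

Step 1 — x − y = 26 − 2325 = -2299. Step 2 — v_11(-2299) = 2 (factor: -2299 = −(11^2 · 19); the sign does not affect v_p). Step 3 — |x − y|_11 = 11^{-2} = 1/121.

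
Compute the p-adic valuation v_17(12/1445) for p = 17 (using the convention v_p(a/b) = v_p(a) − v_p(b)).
v_17(12/1445) = -2

Factor powers of 17 from the numerator and denominator of the reduced fraction: 12 = 17^0 · 12 and 1445 = 17^2 · 5. Apply v_p(a/b) = v_p(a) − v_p(b): v_17(12/1445) = 0 − 2 = -2.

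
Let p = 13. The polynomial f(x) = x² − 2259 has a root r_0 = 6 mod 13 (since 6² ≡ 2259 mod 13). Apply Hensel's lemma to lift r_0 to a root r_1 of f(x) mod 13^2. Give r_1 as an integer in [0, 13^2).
r_1 = 149 (mod 169)

Hensel's recurrence: r_{i+1} = r_i − f(r_i)·(f′(r_i))^{-1} mod 13^{i+2}, with f′(x) = 2x. Iterate:
  r_0 = 6 (mod 13)
  r_1 = 149 (mod 169)
Final: r_1 = 149, and one checks f(r_1) ≡ 0 mod 13^2.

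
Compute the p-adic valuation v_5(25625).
v_5(25625) = 4

v_5(n) is the largest exponent k such that 5^k divides n. Factor out: 25625 = 5^4 · 41. (Sign doesn't affect v_p.) So v_5(25625) = 4.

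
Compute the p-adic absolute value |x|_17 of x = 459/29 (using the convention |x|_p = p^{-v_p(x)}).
|459/29|_17 = 1/17

Step 1 — compute v_17(x) by factoring powers of 17 out of the numerator and denominator: v_17(459/29) = 1. Step 2 — apply |x|_p = p^{-v_p(x)} = 17^{-1} = 1/17.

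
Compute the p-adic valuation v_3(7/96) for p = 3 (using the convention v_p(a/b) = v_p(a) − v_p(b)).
v_3(7/96) = -1

Factor powers of 3 from the numerator and denominator of the reduced fraction: 7 = 3^0 · 7 and 96 = 3^1 · 32. Apply v_p(a/b) = v_p(a) − v_p(b): v_3(7/96) = 0 − 1 = -1.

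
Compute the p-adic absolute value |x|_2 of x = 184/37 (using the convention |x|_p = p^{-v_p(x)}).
|184/37|_2 = 1/8

Step 1 — compute v_2(x) by factoring powers of 2 out of the numerator and denominator: v_2(184/37) = 3. Step 2 — apply |x|_p = p^{-v_p(x)} = 2^{-3} = 1/8.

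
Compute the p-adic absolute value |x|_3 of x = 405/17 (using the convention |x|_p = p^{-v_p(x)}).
|405/17|_3 = 1/81

Step 1 — compute v_3(x) by factoring powers of 3 out of the numerator and denominator: v_3(405/17) = 4. Step 2 — apply |x|_p = p^{-v_p(x)} = 3^{-4} = 1/81.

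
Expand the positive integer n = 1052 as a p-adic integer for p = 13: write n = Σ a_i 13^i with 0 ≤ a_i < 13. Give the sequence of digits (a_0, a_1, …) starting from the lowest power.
(a_0, a_1, …) = (12, 2, 6)

Repeated division by 13 gives the digits low-to-high: 1052 = 12 + 2·13^1 + 6·13^2. Digit sequence: (12, 2, 6).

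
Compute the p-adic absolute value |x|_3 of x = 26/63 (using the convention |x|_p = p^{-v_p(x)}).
|26/63|_3 = 9

Step 1 — compute v_3(x) by factoring powers of 3 out of the numerator and denominator: v_3(26/63) = -2. Step 2 — apply |x|_p = p^{-v_p(x)} = 3^{2} = 9.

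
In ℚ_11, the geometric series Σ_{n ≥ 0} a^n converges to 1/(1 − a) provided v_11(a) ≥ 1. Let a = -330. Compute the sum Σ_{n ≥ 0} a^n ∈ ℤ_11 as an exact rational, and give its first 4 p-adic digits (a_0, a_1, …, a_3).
Σ a^n = 1/(1 − a) = 1/331;  first 4 digits = (1, 3, 6, 9)

v_11(a) = 1 ≥ 1, so the series converges in ℤ_11 to 1/(1 − a) = 1/(1 − (-330)) = 1/331. Expand this rational in ℤ_11: compute digits iteratively via d_i = x_i mod 11, x_{i+1} = (x_i − d_i)/11. The first 4 digits are (1, 3, 6, 9).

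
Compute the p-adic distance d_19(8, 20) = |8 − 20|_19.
d_19(8, 20) = 1

Step 1 — x − y = 8 − 20 = -12. Step 2 — v_19(-12) = 0 (factor: -12 = −(19^0 · 12); the sign does not affect v_p). Step 3 — |x − y|_19 = 19^{0} = 1.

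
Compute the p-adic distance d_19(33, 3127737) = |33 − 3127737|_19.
d_19(33, 3127737) = 1/130321

Step 1 — x − y = 33 − 3127737 = -3127704. Step 2 — v_19(-3127704) = 4 (factor: -3127704 = −(19^4 · 24); the sign does not affect v_p). Step 3 — |x − y|_19 = 19^{-4} = 1/130321.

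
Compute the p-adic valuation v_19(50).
v_19(50) = 0

v_19(n) is the largest exponent k such that 19^k divides n. Factor out: 50 = 19^0 · 50. (Sign doesn't affect v_p.) So v_19(50) = 0.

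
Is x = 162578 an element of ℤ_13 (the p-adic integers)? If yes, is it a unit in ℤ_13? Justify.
x ∈ ℤ_13 but not a unit; v_13(x) = 3 > 0

ℤ_13 = {x ∈ ℚ_13 : v_13(x) ≥ 0} and ℤ_13^× = {x ∈ ℤ_13 : v_13(x) = 0}. Here v_13(162578) = v_13(num) − v_13(den) = 3; compare against these criteria.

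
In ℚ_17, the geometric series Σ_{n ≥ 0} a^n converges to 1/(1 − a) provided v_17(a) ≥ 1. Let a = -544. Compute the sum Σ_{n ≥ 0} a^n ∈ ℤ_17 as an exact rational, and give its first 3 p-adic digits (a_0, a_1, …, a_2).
Σ a^n = 1/(1 − a) = 1/545;  first 3 digits = (1, 2, 2)

v_17(a) = 1 ≥ 1, so the series converges in ℤ_17 to 1/(1 − a) = 1/(1 − (-544)) = 1/545. Expand this rational in ℤ_17: compute digits iteratively via d_i = x_i mod 17, x_{i+1} = (x_i − d_i)/17. The first 3 digits are (1, 2, 2).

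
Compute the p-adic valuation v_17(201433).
v_17(201433) = 3

v_17(n) is the largest exponent k such that 17^k divides n. Factor out: 201433 = 17^3 · 41. (Sign doesn't affect v_p.) So v_17(201433) = 3.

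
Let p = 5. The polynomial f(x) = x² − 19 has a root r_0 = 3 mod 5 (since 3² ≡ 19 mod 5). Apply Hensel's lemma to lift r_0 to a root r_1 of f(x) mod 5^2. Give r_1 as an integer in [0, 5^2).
r_1 = 13 (mod 25)

Hensel's recurrence: r_{i+1} = r_i − f(r_i)·(f′(r_i))^{-1} mod 5^{i+2}, with f′(x) = 2x. Iterate:
  r_0 = 3 (mod 5)
  r_1 = 13 (mod 25)
Final: r_1 = 13, and one checks f(r_1) ≡ 0 mod 5^2.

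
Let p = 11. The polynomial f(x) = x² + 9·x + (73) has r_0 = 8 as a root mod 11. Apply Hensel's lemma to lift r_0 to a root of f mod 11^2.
r_1 = 19 (mod 121)

Hensel: r_{i+1} = r_i − f(r_i)·(f′(r_i))^{-1} mod 11^{i+2}, f′(x) = 2x + 9. Iterate:
  r_0 = 8 (mod 11)
  r_1 = 19 (mod 121)
Final: r = 19 satisfies f(r) ≡ 0 mod 11^2.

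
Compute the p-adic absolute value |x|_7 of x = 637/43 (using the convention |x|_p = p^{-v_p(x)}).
|637/43|_7 = 1/49

Step 1 — compute v_7(x) by factoring powers of 7 out of the numerator and denominator: v_7(637/43) = 2. Step 2 — apply |x|_p = p^{-v_p(x)} = 7^{-2} = 1/49.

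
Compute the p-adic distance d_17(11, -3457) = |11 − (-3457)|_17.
d_17(11, -3457) = 1/289

Step 1 — x − y = 11 − (-3457) = 3468. Step 2 — v_17(3468) = 2 (factor: 3468 = (17^2 · 12); the sign does not affect v_p). Step 3 — |x − y|_17 = 17^{-2} = 1/289.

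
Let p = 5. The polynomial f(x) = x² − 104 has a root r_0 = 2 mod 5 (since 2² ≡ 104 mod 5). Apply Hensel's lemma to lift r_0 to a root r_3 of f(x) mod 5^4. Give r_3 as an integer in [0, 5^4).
r_3 = 27 (mod 625)

Hensel's recurrence: r_{i+1} = r_i − f(r_i)·(f′(r_i))^{-1} mod 5^{i+2}, with f′(x) = 2x. Iterate:
  r_0 = 2 (mod 5)
  r_1 = 2 (mod 25)
  r_2 = 27 (mod 125)
  r_3 = 27 (mod 625)
Final: r_3 = 27, and one checks f(r_3) ≡ 0 mod 5^4.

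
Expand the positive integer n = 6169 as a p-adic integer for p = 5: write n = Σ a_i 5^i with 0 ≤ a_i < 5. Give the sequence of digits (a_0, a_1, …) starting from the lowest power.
(a_0, a_1, …) = (4, 3, 1, 4, 4, 1)

Repeated division by 5 gives the digits low-to-high: 6169 = 4 + 3·5^1 + 1·5^2 + 4·5^3 + 4·5^4 + 1·5^5. Digit sequence: (4, 3, 1, 4, 4, 1).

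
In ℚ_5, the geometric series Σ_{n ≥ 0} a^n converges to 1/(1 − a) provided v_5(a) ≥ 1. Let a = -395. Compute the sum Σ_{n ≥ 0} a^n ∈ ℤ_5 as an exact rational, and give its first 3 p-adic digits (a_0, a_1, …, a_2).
Σ a^n = 1/(1 − a) = 1/396;  first 3 digits = (1, 1, 0)

v_5(a) = 1 ≥ 1, so the series converges in ℤ_5 to 1/(1 − a) = 1/(1 − (-395)) = 1/396. Expand this rational in ℤ_5: compute digits iteratively via d_i = x_i mod 5, x_{i+1} = (x_i − d_i)/5. The first 3 digits are (1, 1, 0).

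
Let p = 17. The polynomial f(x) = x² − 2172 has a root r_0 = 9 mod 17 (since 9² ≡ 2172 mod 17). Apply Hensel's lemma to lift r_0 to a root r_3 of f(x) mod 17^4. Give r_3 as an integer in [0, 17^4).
r_3 = 70015 (mod 83521)

Hensel's recurrence: r_{i+1} = r_i − f(r_i)·(f′(r_i))^{-1} mod 17^{i+2}, with f′(x) = 2x. Iterate:
  r_0 = 9 (mod 17)
  r_1 = 77 (mod 289)
  r_2 = 1233 (mod 4913)
  r_3 = 70015 (mod 83521)
Final: r_3 = 70015, and one checks f(r_3) ≡ 0 mod 17^4.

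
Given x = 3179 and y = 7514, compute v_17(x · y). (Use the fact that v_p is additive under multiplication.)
v_17(23887006) = 4

v_p(x) = 2 (factor: 3179 = 17^2 · 11); v_p(y) = 2 (factor: 7514 = 17^2 · 26). Additivity: v_p(xy) = v_p(x) + v_p(y) = 2 + 2 = 4. (Direct check: xy = 23887006 = 17^4 · (286).)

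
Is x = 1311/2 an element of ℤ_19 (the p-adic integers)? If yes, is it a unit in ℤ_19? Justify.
x ∈ ℤ_19 but not a unit; v_19(x) = 1 > 0

ℤ_19 = {x ∈ ℚ_19 : v_19(x) ≥ 0} and ℤ_19^× = {x ∈ ℤ_19 : v_19(x) = 0}. Here v_19(1311/2) = v_19(num) − v_19(den) = 1; compare against these criteria.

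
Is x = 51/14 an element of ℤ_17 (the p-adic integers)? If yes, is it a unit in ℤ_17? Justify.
x ∈ ℤ_17 but not a unit; v_17(x) = 1 > 0

ℤ_17 = {x ∈ ℚ_17 : v_17(x) ≥ 0} and ℤ_17^× = {x ∈ ℤ_17 : v_17(x) = 0}. Here v_17(51/14) = v_17(num) − v_17(den) = 1; compare against these criteria.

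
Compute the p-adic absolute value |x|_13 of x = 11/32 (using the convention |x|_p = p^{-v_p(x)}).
|11/32|_13 = 1

Step 1 — compute v_13(x) by factoring powers of 13 out of the numerator and denominator: v_13(11/32) = 0. Step 2 — apply |x|_p = p^{-v_p(x)} = 13^{0} = 1.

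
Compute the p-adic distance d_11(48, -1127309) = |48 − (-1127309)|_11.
d_11(48, -1127309) = 1/161051

Step 1 — x − y = 48 − (-1127309) = 1127357. Step 2 — v_11(1127357) = 5 (factor: 1127357 = (11^5 · 7); the sign does not affect v_p). Step 3 — |x − y|_11 = 11^{-5} = 1/161051.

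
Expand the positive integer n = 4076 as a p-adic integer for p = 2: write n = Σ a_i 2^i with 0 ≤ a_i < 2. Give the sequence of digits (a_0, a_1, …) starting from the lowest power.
(a_0, a_1, …) = (0, 0, 1, 1, 0, 1, 1, 1, 1, 1, 1, 1)

Repeated division by 2 gives the digits low-to-high: 4076 = 1·2^2 + 1·2^3 + 1·2^5 + 1·2^6 + 1·2^7 + 1·2^8 + 1·2^9 + 1·2^10 + 1·2^11. Digit sequence: (0, 0, 1, 1, 0, 1, 1, 1, 1, 1, 1, 1).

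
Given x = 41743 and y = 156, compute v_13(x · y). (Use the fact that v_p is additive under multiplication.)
v_13(6511908) = 4

v_p(x) = 3 (factor: 41743 = 13^3 · 19); v_p(y) = 1 (factor: 156 = 13^1 · 12). Additivity: v_p(xy) = v_p(x) + v_p(y) = 3 + 1 = 4. (Direct check: xy = 6511908 = 13^4 · (228).)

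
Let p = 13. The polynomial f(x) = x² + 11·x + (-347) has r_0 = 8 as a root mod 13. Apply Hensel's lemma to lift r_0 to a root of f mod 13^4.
r_3 = 5442 (mod 28561)

Hensel: r_{i+1} = r_i − f(r_i)·(f′(r_i))^{-1} mod 13^{i+2}, f′(x) = 2x + 11. Iterate:
  r_0 = 8 (mod 13)
  r_1 = 34 (mod 169)
  r_2 = 1048 (mod 2197)
  r_3 = 5442 (mod 28561)
Final: r = 5442 satisfies f(r) ≡ 0 mod 13^4.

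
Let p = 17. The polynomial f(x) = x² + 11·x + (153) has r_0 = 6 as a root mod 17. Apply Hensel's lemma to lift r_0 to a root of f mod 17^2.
r_1 = 108 (mod 289)

Hensel: r_{i+1} = r_i − f(r_i)·(f′(r_i))^{-1} mod 17^{i+2}, f′(x) = 2x + 11. Iterate:
  r_0 = 6 (mod 17)
  r_1 = 108 (mod 289)
Final: r = 108 satisfies f(r) ≡ 0 mod 17^2.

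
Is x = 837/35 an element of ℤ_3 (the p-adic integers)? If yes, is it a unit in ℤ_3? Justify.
x ∈ ℤ_3 but not a unit; v_3(x) = 3 > 0

ℤ_3 = {x ∈ ℚ_3 : v_3(x) ≥ 0} and ℤ_3^× = {x ∈ ℤ_3 : v_3(x) = 0}. Here v_3(837/35) = v_3(num) − v_3(den) = 3; compare against these criteria.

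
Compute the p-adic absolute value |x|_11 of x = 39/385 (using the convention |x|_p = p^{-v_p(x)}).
|39/385|_11 = 11

Step 1 — compute v_11(x) by factoring powers of 11 out of the numerator and denominator: v_11(39/385) = -1. Step 2 — apply |x|_p = p^{-v_p(x)} = 11^{1} = 11.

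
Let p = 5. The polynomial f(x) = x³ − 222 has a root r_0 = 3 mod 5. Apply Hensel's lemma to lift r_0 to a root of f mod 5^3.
r_2 = 88 (mod 125)

Hensel: r_{i+1} = r_i − f(r_i)/f′(r_i) mod 5^{i+2}, where f′(x) = 3x². Iterate:
  r_0 = 3 (mod 5)
  r_1 = 13 (mod 25)
  r_2 = 88 (mod 125)
Final: r = 88 with f(r) ≡ 0 mod 5^3.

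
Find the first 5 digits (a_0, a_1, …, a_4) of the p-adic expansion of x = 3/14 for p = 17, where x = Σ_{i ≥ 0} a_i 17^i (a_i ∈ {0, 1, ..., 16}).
(a_0, …, a_4) = (16, 10, 3, 1, 6)

v_17(3/14) = 0 (numerator and denominator both coprime to 17), so x ∈ ℤ_17^×. Compute digits iteratively via a_i = x_i mod 17, x_{i+1} = (x_i − a_i)/17, with x_0 = x:
  x_0 = 3/14;  a_0 = 16;  x_1 = (x_0 − 16)/17 = -13/14
  x_1 = -13/14;  a_1 = 10;  x_2 = (x_1 − 10)/17 = -9/14
  x_2 = -9/14;  a_2 = 3;  x_3 = (x_2 − 3)/17 = -3/14
  x_3 = -3/14;  a_3 = 1;  x_4 = (x_3 − 1)/17 = -1/14
  x_4 = -1/14;  a_4 = 6;  x_5 = (x_4 − 6)/17 = -5/14
Digits: (16, 10, 3, 1, 6).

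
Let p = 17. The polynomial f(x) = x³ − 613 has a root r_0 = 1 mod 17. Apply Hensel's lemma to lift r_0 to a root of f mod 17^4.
r_3 = 76501 (mod 83521)

Hensel: r_{i+1} = r_i − f(r_i)/f′(r_i) mod 17^{i+2}, where f′(x) = 3x². Iterate:
  r_0 = 1 (mod 17)
  r_1 = 205 (mod 289)
  r_2 = 2806 (mod 4913)
  r_3 = 76501 (mod 83521)
Final: r = 76501 with f(r) ≡ 0 mod 17^4.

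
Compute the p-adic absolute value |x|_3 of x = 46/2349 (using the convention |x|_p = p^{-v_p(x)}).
|46/2349|_3 = 81

Step 1 — compute v_3(x) by factoring powers of 3 out of the numerator and denominator: v_3(46/2349) = -4. Step 2 — apply |x|_p = p^{-v_p(x)} = 3^{4} = 81.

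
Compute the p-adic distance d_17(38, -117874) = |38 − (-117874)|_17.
d_17(38, -117874) = 1/4913

Step 1 — x − y = 38 − (-117874) = 117912. Step 2 — v_17(117912) = 3 (factor: 117912 = (17^3 · 24); the sign does not affect v_p). Step 3 — |x − y|_17 = 17^{-3} = 1/4913.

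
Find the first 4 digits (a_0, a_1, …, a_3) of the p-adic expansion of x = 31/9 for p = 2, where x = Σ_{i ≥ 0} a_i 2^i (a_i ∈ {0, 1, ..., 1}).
(a_0, …, a_3) = (1, 1, 1, 0)

v_2(31/9) = 0 (numerator and denominator both coprime to 2), so x ∈ ℤ_2^×. Compute digits iteratively via a_i = x_i mod 2, x_{i+1} = (x_i − a_i)/2, with x_0 = x:
  x_0 = 31/9;  a_0 = 1;  x_1 = (x_0 − 1)/2 = 11/9
  x_1 = 11/9;  a_1 = 1;  x_2 = (x_1 − 1)/2 = 1/9
  x_2 = 1/9;  a_2 = 1;  x_3 = (x_2 − 1)/2 = -4/9
  x_3 = -4/9;  a_3 = 0;  x_4 = (x_3 − 0)/2 = -2/9
Digits: (1, 1, 1, 0).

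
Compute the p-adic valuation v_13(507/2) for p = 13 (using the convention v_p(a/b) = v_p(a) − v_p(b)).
v_13(507/2) = 2

Factor powers of 13 from the numerator and denominator of the reduced fraction: 507 = 13^2 · 3 and 2 = 13^0 · 2. Apply v_p(a/b) = v_p(a) − v_p(b): v_13(507/2) = 2 − 0 = 2.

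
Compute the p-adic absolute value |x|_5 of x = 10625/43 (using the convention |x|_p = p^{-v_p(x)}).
|10625/43|_5 = 1/625

Step 1 — compute v_5(x) by factoring powers of 5 out of the numerator and denominator: v_5(10625/43) = 4. Step 2 — apply |x|_p = p^{-v_p(x)} = 5^{-4} = 1/625.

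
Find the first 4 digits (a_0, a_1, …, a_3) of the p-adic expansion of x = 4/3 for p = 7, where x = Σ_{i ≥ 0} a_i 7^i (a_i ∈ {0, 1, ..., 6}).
(a_0, …, a_3) = (6, 4, 4, 4)

v_7(4/3) = 0 (numerator and denominator both coprime to 7), so x ∈ ℤ_7^×. Compute digits iteratively via a_i = x_i mod 7, x_{i+1} = (x_i − a_i)/7, with x_0 = x:
  x_0 = 4/3;  a_0 = 6;  x_1 = (x_0 − 6)/7 = -2/3
  x_1 = -2/3;  a_1 = 4;  x_2 = (x_1 − 4)/7 = -2/3
  x_2 = -2/3;  a_2 = 4;  x_3 = (x_2 − 4)/7 = -2/3
  x_3 = -2/3;  a_3 = 4;  x_4 = (x_3 − 4)/7 = -2/3
Digits: (6, 4, 4, 4).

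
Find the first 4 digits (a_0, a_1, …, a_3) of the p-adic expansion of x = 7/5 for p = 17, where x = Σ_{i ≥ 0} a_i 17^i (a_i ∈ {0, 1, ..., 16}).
(a_0, …, a_3) = (15, 6, 3, 10)

v_17(7/5) = 0 (numerator and denominator both coprime to 17), so x ∈ ℤ_17^×. Compute digits iteratively via a_i = x_i mod 17, x_{i+1} = (x_i − a_i)/17, with x_0 = x:
  x_0 = 7/5;  a_0 = 15;  x_1 = (x_0 − 15)/17 = -4/5
  x_1 = -4/5;  a_1 = 6;  x_2 = (x_1 − 6)/17 = -2/5
  x_2 = -2/5;  a_2 = 3;  x_3 = (x_2 − 3)/17 = -1/5
  x_3 = -1/5;  a_3 = 10;  x_4 = (x_3 − 10)/17 = -3/5
Digits: (15, 6, 3, 10).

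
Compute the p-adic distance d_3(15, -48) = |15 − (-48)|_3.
d_3(15, -48) = 1/9

Step 1 — x − y = 15 − (-48) = 63. Step 2 — v_3(63) = 2 (factor: 63 = (3^2 · 7); the sign does not affect v_p). Step 3 — |x − y|_3 = 3^{-2} = 1/9.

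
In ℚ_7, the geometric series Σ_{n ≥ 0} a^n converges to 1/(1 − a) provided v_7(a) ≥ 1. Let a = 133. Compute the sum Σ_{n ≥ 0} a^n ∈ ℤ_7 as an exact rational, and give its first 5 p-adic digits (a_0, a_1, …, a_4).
Σ a^n = 1/(1 − a) = -1/132;  first 5 digits = (1, 5, 6, 1, 2)

v_7(a) = 1 ≥ 1, so the series converges in ℤ_7 to 1/(1 − a) = 1/(1 − 133) = -1/132. Expand this rational in ℤ_7: compute digits iteratively via d_i = x_i mod 7, x_{i+1} = (x_i − d_i)/7. The first 5 digits are (1, 5, 6, 1, 2).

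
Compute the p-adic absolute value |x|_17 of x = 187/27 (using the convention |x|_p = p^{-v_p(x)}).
|187/27|_17 = 1/17

Step 1 — compute v_17(x) by factoring powers of 17 out of the numerator and denominator: v_17(187/27) = 1. Step 2 — apply |x|_p = p^{-v_p(x)} = 17^{-1} = 1/17.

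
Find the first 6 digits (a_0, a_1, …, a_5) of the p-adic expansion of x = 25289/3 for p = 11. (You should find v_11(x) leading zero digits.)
(a_0, …, a_5) = (0, 0, 0, 10, 7, 3)

v_11(25289/3) = 3, so a_0 = ... = a_2 = 0. Factor out: x = 11^3 · u with u = 19/3 a unit in ℤ_11. Expand u iteratively via a_{v+i} = u_i mod 11, u_{i+1} = (u_i − a_{v+i})/11:
  u_0 = 19/3;  a_3 = 10;  u_1 = (u_0 − 10)/11 = -1/3
  u_1 = -1/3;  a_4 = 7;  u_2 = (u_1 − 7)/11 = -2/3
  u_2 = -2/3;  a_5 = 3;  u_3 = (u_2 − 3)/11 = -1/3
Digits: (0, 0, 0, 10, 7, 3).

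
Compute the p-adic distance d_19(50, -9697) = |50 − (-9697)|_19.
d_19(50, -9697) = 1/361

Step 1 — x − y = 50 − (-9697) = 9747. Step 2 — v_19(9747) = 2 (factor: 9747 = (19^2 · 27); the sign does not affect v_p). Step 3 — |x − y|_19 = 19^{-2} = 1/361.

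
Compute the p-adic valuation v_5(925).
v_5(925) = 2

v_5(n) is the largest exponent k such that 5^k divides n. Factor out: 925 = 5^2 · 37. (Sign doesn't affect v_p.) So v_5(925) = 2.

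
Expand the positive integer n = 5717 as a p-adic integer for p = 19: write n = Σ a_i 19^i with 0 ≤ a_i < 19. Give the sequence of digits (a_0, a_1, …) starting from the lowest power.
(a_0, a_1, …) = (17, 15, 15)

Repeated division by 19 gives the digits low-to-high: 5717 = 17 + 15·19^1 + 15·19^2. Digit sequence: (17, 15, 15).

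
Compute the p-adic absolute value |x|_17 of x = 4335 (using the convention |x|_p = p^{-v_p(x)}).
|4335|_17 = 1/289

Step 1 — compute v_17(x) by factoring powers of 17 out of the numerator and denominator: v_17(4335) = 2. Step 2 — apply |x|_p = p^{-v_p(x)} = 17^{-2} = 1/289.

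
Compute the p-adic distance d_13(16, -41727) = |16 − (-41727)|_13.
d_13(16, -41727) = 1/2197

Step 1 — x − y = 16 − (-41727) = 41743. Step 2 — v_13(41743) = 3 (factor: 41743 = (13^3 · 19); the sign does not affect v_p). Step 3 — |x − y|_13 = 13^{-3} = 1/2197.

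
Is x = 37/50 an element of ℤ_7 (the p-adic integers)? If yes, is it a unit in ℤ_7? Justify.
x ∈ ℤ_7^× (unit); v_7(x) = 0

ℤ_7 = {x ∈ ℚ_7 : v_7(x) ≥ 0} and ℤ_7^× = {x ∈ ℤ_7 : v_7(x) = 0}. Here v_7(37/50) = v_7(num) − v_7(den) = 0; compare against these criteria.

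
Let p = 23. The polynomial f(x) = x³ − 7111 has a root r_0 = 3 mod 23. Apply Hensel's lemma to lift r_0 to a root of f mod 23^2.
r_1 = 187 (mod 529)

Hensel: r_{i+1} = r_i − f(r_i)/f′(r_i) mod 23^{i+2}, where f′(x) = 3x². Iterate:
  r_0 = 3 (mod 23)
  r_1 = 187 (mod 529)
Final: r = 187 with f(r) ≡ 0 mod 23^2.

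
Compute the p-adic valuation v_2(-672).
v_2(-672) = 5

v_2(n) is the largest exponent k such that 2^k divides n. Factor out: -672 = -2^5 · 21. (Sign doesn't affect v_p.) So v_2(-672) = 5.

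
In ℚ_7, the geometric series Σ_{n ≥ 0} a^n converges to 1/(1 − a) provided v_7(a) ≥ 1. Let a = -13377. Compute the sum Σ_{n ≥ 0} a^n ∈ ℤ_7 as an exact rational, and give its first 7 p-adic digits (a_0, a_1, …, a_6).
Σ a^n = 1/(1 − a) = 1/13378;  first 7 digits = (1, 0, 0, 3, 1, 6, 1)

v_7(a) = 3 ≥ 1, so the series converges in ℤ_7 to 1/(1 − a) = 1/(1 − (-13377)) = 1/13378. Expand this rational in ℤ_7: compute digits iteratively via d_i = x_i mod 7, x_{i+1} = (x_i − d_i)/7. The first 7 digits are (1, 0, 0, 3, 1, 6, 1).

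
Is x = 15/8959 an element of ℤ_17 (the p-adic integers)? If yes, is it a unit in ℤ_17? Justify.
x ∉ ℤ_17 (v_17(x) = -2 < 0)

ℤ_17 = {x ∈ ℚ_17 : v_17(x) ≥ 0} and ℤ_17^× = {x ∈ ℤ_17 : v_17(x) = 0}. Here v_17(15/8959) = v_17(num) − v_17(den) = -2; compare against these criteria.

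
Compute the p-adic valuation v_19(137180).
v_19(137180) = 3

v_19(n) is the largest exponent k such that 19^k divides n. Factor out: 137180 = 19^3 · 20. (Sign doesn't affect v_p.) So v_19(137180) = 3.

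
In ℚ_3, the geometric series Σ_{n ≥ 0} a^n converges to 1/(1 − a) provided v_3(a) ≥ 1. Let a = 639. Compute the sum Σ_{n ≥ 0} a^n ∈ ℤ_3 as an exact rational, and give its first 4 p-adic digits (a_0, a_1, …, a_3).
Σ a^n = 1/(1 − a) = -1/638;  first 4 digits = (1, 0, 2, 2)

v_3(a) = 2 ≥ 1, so the series converges in ℤ_3 to 1/(1 − a) = 1/(1 − 639) = -1/638. Expand this rational in ℤ_3: compute digits iteratively via d_i = x_i mod 3, x_{i+1} = (x_i − d_i)/3. The first 4 digits are (1, 0, 2, 2).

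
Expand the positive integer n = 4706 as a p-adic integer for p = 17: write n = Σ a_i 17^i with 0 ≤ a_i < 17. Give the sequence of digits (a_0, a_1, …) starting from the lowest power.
(a_0, a_1, …) = (14, 4, 16)

Repeated division by 17 gives the digits low-to-high: 4706 = 14 + 4·17^1 + 16·17^2. Digit sequence: (14, 4, 16).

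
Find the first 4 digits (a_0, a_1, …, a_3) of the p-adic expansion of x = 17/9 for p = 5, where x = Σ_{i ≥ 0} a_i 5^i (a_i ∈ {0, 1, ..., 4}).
(a_0, …, a_3) = (3, 2, 4, 3)

v_5(17/9) = 0 (numerator and denominator both coprime to 5), so x ∈ ℤ_5^×. Compute digits iteratively via a_i = x_i mod 5, x_{i+1} = (x_i − a_i)/5, with x_0 = x:
  x_0 = 17/9;  a_0 = 3;  x_1 = (x_0 − 3)/5 = -2/9
  x_1 = -2/9;  a_1 = 2;  x_2 = (x_1 − 2)/5 = -4/9
  x_2 = -4/9;  a_2 = 4;  x_3 = (x_2 − 4)/5 = -8/9
  x_3 = -8/9;  a_3 = 3;  x_4 = (x_3 − 3)/5 = -7/9
Digits: (3, 2, 4, 3).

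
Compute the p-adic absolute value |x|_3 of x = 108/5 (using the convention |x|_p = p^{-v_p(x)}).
|108/5|_3 = 1/27

Step 1 — compute v_3(x) by factoring powers of 3 out of the numerator and denominator: v_3(108/5) = 3. Step 2 — apply |x|_p = p^{-v_p(x)} = 3^{-3} = 1/27.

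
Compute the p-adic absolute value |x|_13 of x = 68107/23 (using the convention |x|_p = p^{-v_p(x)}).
|68107/23|_13 = 1/2197

Step 1 — compute v_13(x) by factoring powers of 13 out of the numerator and denominator: v_13(68107/23) = 3. Step 2 — apply |x|_p = p^{-v_p(x)} = 13^{-3} = 1/2197.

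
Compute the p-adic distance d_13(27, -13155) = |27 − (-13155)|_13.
d_13(27, -13155) = 1/2197

Step 1 — x − y = 27 − (-13155) = 13182. Step 2 — v_13(13182) = 3 (factor: 13182 = (13^3 · 6); the sign does not affect v_p). Step 3 — |x − y|_13 = 13^{-3} = 1/2197.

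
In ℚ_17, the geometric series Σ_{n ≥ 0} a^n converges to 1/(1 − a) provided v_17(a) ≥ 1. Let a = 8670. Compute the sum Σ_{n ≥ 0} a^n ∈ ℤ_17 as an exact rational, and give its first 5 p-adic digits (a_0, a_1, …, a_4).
Σ a^n = 1/(1 − a) = -1/8669;  first 5 digits = (1, 0, 13, 1, 16)

v_17(a) = 2 ≥ 1, so the series converges in ℤ_17 to 1/(1 − a) = 1/(1 − 8670) = -1/8669. Expand this rational in ℤ_17: compute digits iteratively via d_i = x_i mod 17, x_{i+1} = (x_i − d_i)/17. The first 5 digits are (1, 0, 13, 1, 16).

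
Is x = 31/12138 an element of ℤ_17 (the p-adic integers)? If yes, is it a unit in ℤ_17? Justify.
x ∉ ℤ_17 (v_17(x) = -2 < 0)

ℤ_17 = {x ∈ ℚ_17 : v_17(x) ≥ 0} and ℤ_17^× = {x ∈ ℤ_17 : v_17(x) = 0}. Here v_17(31/12138) = v_17(num) − v_17(den) = -2; compare against these criteria.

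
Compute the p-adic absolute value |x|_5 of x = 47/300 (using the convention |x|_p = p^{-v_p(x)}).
|47/300|_5 = 25

Step 1 — compute v_5(x) by factoring powers of 5 out of the numerator and denominator: v_5(47/300) = -2. Step 2 — apply |x|_p = p^{-v_p(x)} = 5^{2} = 25.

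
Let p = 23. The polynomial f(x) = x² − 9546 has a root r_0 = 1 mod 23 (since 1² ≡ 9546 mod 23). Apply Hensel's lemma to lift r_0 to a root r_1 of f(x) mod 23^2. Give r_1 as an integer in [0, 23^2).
r_1 = 277 (mod 529)

Hensel's recurrence: r_{i+1} = r_i − f(r_i)·(f′(r_i))^{-1} mod 23^{i+2}, with f′(x) = 2x. Iterate:
  r_0 = 1 (mod 23)
  r_1 = 277 (mod 529)
Final: r_1 = 277, and one checks f(r_1) ≡ 0 mod 23^2.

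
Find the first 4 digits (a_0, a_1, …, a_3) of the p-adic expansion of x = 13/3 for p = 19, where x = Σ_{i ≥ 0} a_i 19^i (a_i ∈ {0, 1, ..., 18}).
(a_0, …, a_3) = (17, 12, 12, 12)

v_19(13/3) = 0 (numerator and denominator both coprime to 19), so x ∈ ℤ_19^×. Compute digits iteratively via a_i = x_i mod 19, x_{i+1} = (x_i − a_i)/19, with x_0 = x:
  x_0 = 13/3;  a_0 = 17;  x_1 = (x_0 − 17)/19 = -2/3
  x_1 = -2/3;  a_1 = 12;  x_2 = (x_1 − 12)/19 = -2/3
  x_2 = -2/3;  a_2 = 12;  x_3 = (x_2 − 12)/19 = -2/3
  x_3 = -2/3;  a_3 = 12;  x_4 = (x_3 − 12)/19 = -2/3
Digits: (17, 12, 12, 12).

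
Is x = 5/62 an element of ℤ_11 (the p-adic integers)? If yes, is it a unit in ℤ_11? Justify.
x ∈ ℤ_11^× (unit); v_11(x) = 0

ℤ_11 = {x ∈ ℚ_11 : v_11(x) ≥ 0} and ℤ_11^× = {x ∈ ℤ_11 : v_11(x) = 0}. Here v_11(5/62) = v_11(num) − v_11(den) = 0; compare against these criteria.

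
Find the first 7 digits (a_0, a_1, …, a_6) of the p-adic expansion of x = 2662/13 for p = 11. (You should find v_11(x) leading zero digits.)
(a_0, …, a_6) = (0, 0, 0, 1, 5, 8, 6)

v_11(2662/13) = 3, so a_0 = ... = a_2 = 0. Factor out: x = 11^3 · u with u = 2/13 a unit in ℤ_11. Expand u iteratively via a_{v+i} = u_i mod 11, u_{i+1} = (u_i − a_{v+i})/11:
  u_0 = 2/13;  a_3 = 1;  u_1 = (u_0 − 1)/11 = -1/13
  u_1 = -1/13;  a_4 = 5;  u_2 = (u_1 − 5)/11 = -6/13
  u_2 = -6/13;  a_5 = 8;  u_3 = (u_2 − 8)/11 = -10/13
  u_3 = -10/13;  a_6 = 6;  u_4 = (u_3 − 6)/11 = -8/13
Digits: (0, 0, 0, 1, 5, 8, 6).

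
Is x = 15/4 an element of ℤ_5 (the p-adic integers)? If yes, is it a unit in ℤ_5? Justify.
x ∈ ℤ_5 but not a unit; v_5(x) = 1 > 0

ℤ_5 = {x ∈ ℚ_5 : v_5(x) ≥ 0} and ℤ_5^× = {x ∈ ℤ_5 : v_5(x) = 0}. Here v_5(15/4) = v_5(num) − v_5(den) = 1; compare against these criteria.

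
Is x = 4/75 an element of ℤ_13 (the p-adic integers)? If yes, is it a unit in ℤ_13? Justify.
x ∈ ℤ_13^× (unit); v_13(x) = 0

ℤ_13 = {x ∈ ℚ_13 : v_13(x) ≥ 0} and ℤ_13^× = {x ∈ ℤ_13 : v_13(x) = 0}. Here v_13(4/75) = v_13(num) − v_13(den) = 0; compare against these criteria.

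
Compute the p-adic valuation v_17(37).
v_17(37) = 0

v_17(n) is the largest exponent k such that 17^k divides n. Factor out: 37 = 17^0 · 37. (Sign doesn't affect v_p.) So v_17(37) = 0.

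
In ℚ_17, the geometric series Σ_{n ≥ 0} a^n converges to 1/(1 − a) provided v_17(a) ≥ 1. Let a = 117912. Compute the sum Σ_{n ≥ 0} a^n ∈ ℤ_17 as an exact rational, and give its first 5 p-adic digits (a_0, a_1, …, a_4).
Σ a^n = 1/(1 − a) = -1/117911;  first 5 digits = (1, 0, 0, 7, 1)

v_17(a) = 3 ≥ 1, so the series converges in ℤ_17 to 1/(1 − a) = 1/(1 − 117912) = -1/117911. Expand this rational in ℤ_17: compute digits iteratively via d_i = x_i mod 17, x_{i+1} = (x_i − d_i)/17. The first 5 digits are (1, 0, 0, 7, 1).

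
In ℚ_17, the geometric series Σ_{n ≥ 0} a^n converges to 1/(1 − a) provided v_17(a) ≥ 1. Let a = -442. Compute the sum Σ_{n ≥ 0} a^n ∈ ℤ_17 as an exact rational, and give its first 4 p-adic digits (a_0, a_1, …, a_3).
Σ a^n = 1/(1 − a) = 1/443;  first 4 digits = (1, 8, 11, 7)

v_17(a) = 1 ≥ 1, so the series converges in ℤ_17 to 1/(1 − a) = 1/(1 − (-442)) = 1/443. Expand this rational in ℤ_17: compute digits iteratively via d_i = x_i mod 17, x_{i+1} = (x_i − d_i)/17. The first 4 digits are (1, 8, 11, 7).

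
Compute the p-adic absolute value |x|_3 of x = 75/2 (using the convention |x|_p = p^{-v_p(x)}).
|75/2|_3 = 1/3

Step 1 — compute v_3(x) by factoring powers of 3 out of the numerator and denominator: v_3(75/2) = 1. Step 2 — apply |x|_p = p^{-v_p(x)} = 3^{-1} = 1/3.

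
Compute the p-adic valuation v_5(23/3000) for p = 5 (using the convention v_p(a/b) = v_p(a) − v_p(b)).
v_5(23/3000) = -3

Factor powers of 5 from the numerator and denominator of the reduced fraction: 23 = 5^0 · 23 and 3000 = 5^3 · 24. Apply v_p(a/b) = v_p(a) − v_p(b): v_5(23/3000) = 0 − 3 = -3.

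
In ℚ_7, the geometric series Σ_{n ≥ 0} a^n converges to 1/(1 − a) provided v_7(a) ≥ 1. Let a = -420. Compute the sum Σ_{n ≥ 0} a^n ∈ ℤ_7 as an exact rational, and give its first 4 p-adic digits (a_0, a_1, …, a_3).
Σ a^n = 1/(1 − a) = 1/421;  first 4 digits = (1, 3, 0, 1)

v_7(a) = 1 ≥ 1, so the series converges in ℤ_7 to 1/(1 − a) = 1/(1 − (-420)) = 1/421. Expand this rational in ℤ_7: compute digits iteratively via d_i = x_i mod 7, x_{i+1} = (x_i − d_i)/7. The first 4 digits are (1, 3, 0, 1).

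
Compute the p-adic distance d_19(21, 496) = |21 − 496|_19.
d_19(21, 496) = 1/19

Step 1 — x − y = 21 − 496 = -475. Step 2 — v_19(-475) = 1 (factor: -475 = −(19^1 · 25); the sign does not affect v_p). Step 3 — |x − y|_19 = 19^{-1} = 1/19.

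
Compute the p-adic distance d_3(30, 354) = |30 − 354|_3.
d_3(30, 354) = 1/81

Step 1 — x − y = 30 − 354 = -324. Step 2 — v_3(-324) = 4 (factor: -324 = −(3^4 · 4); the sign does not affect v_p). Step 3 — |x − y|_3 = 3^{-4} = 1/81.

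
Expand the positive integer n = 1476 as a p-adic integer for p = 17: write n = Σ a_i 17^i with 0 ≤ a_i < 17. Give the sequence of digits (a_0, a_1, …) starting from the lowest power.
(a_0, a_1, …) = (14, 1, 5)

Repeated division by 17 gives the digits low-to-high: 1476 = 14 + 1·17^1 + 5·17^2. Digit sequence: (14, 1, 5).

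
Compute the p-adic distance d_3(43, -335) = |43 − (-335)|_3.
d_3(43, -335) = 1/27

Step 1 — x − y = 43 − (-335) = 378. Step 2 — v_3(378) = 3 (factor: 378 = (3^3 · 14); the sign does not affect v_p). Step 3 — |x − y|_3 = 3^{-3} = 1/27.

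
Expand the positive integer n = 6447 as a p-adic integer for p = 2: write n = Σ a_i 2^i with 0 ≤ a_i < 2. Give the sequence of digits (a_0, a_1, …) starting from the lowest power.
(a_0, a_1, …) = (1, 1, 1, 1, 0, 1, 0, 0, 1, 0, 0, 1, 1)

Repeated division by 2 gives the digits low-to-high: 6447 = 1 + 1·2^1 + 1·2^2 + 1·2^3 + 1·2^5 + 1·2^8 + 1·2^11 + 1·2^12. Digit sequence: (1, 1, 1, 1, 0, 1, 0, 0, 1, 0, 0, 1, 1).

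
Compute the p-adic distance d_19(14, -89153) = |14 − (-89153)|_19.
d_19(14, -89153) = 1/6859

Step 1 — x − y = 14 − (-89153) = 89167. Step 2 — v_19(89167) = 3 (factor: 89167 = (19^3 · 13); the sign does not affect v_p). Step 3 — |x − y|_19 = 19^{-3} = 1/6859.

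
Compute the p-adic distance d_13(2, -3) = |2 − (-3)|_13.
d_13(2, -3) = 1

Step 1 — x − y = 2 − (-3) = 5. Step 2 — v_13(5) = 0 (factor: 5 = (13^0 · 5); the sign does not affect v_p). Step 3 — |x − y|_13 = 13^{0} = 1.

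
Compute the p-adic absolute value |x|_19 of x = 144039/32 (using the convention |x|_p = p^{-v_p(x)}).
|144039/32|_19 = 1/6859

Step 1 — compute v_19(x) by factoring powers of 19 out of the numerator and denominator: v_19(144039/32) = 3. Step 2 — apply |x|_p = p^{-v_p(x)} = 19^{-3} = 1/6859.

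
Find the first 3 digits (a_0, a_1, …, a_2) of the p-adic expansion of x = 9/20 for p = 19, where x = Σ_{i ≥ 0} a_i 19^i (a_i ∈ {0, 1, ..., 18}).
(a_0, …, a_2) = (9, 10, 8)

v_19(9/20) = 0 (numerator and denominator both coprime to 19), so x ∈ ℤ_19^×. Compute digits iteratively via a_i = x_i mod 19, x_{i+1} = (x_i − a_i)/19, with x_0 = x:
  x_0 = 9/20;  a_0 = 9;  x_1 = (x_0 − 9)/19 = -9/20
  x_1 = -9/20;  a_1 = 10;  x_2 = (x_1 − 10)/19 = -11/20
  x_2 = -11/20;  a_2 = 8;  x_3 = (x_2 − 8)/19 = -9/20
Digits: (9, 10, 8).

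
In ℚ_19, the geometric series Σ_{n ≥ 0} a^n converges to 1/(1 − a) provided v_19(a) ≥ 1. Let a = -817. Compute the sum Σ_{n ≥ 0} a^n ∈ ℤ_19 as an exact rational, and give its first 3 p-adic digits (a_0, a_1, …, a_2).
Σ a^n = 1/(1 − a) = 1/818;  first 3 digits = (1, 14, 3)

v_19(a) = 1 ≥ 1, so the series converges in ℤ_19 to 1/(1 − a) = 1/(1 − (-817)) = 1/818. Expand this rational in ℤ_19: compute digits iteratively via d_i = x_i mod 19, x_{i+1} = (x_i − d_i)/19. The first 3 digits are (1, 14, 3).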